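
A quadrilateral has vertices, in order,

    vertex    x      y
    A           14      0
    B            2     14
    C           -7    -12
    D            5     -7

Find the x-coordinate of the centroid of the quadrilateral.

490/159

Apply Gauss's area formula. First the cross-terms c_i = x_i·y_{i+1} − x_{i+1}·y_i:
  196, 74, 109, 98  ⇒  2A = 477, A = 238.5.
Then Σ (x_i + x_{i+1})·c_i = 4410, so x̄ = 4410 / (6·238.5) = 490/159.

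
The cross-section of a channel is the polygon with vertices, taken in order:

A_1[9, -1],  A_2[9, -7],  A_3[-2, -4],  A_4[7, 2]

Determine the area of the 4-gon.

52.5

Apply the surveyor's formula: 2A = Σ (x_i·y_{i+1} − x_{i+1}·y_i), indices taken mod 4.
A_1→A_2: (9)(-7) − (9)(-1) = -54
A_2→A_3: (9)(-4) − (-2)(-7) = -50
A_3→A_4: (-2)(2) − (7)(-4) = 24
A_4→A_1: (7)(-1) − (9)(2) = -25
Σ = -105
Area = |Σ|/2 = 52.5.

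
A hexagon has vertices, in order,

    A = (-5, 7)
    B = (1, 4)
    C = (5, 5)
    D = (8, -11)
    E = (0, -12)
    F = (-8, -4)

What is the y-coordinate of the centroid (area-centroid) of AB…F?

-406/135

Apply Gauss's area formula. First the cross-terms c_i = x_i·y_{i+1} − x_{i+1}·y_i:
  -27, -15, -95, -96, -96, -76  ⇒  2A = -405, A = -202.5.
Then Σ (y_i + y_{i+1})·c_i = 3654, so ȳ = 3654 / (6·(-202.5)) = -406/135.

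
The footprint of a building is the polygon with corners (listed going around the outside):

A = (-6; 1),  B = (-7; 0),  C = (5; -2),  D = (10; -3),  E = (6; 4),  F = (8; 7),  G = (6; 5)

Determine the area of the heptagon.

64

Apply the surveyor's formula: 2A = Σ (x_i·y_{i+1} − x_{i+1}·y_i), indices taken mod 7.
A→B: (-6)(0) − (-7)(1) = 7
B→C: (-7)(-2) − (5)(0) = 14
C→D: (5)(-3) − (10)(-2) = 5
D→E: (10)(4) − (6)(-3) = 58
E→F: (6)(7) − (8)(4) = 10
F→G: (8)(5) − (6)(7) = -2
G→A: (6)(1) − (-6)(5) = 36
Σ = 128
Area = |Σ|/2 = 64.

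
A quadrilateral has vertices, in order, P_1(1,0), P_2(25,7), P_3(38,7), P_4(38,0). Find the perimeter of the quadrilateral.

82

|P_1P_2| = √((24)² + (7)²) = √625 = 25
|P_2P_3| = √((13)² + (0)²) = √169 = 13
|P_3P_4| = √((0)² + (-7)²) = √49 = 7
|P_4P_1| = √((-37)² + (0)²) = √1369 = 37
Perimeter = 25 + 13 + 7 + 37 = 82.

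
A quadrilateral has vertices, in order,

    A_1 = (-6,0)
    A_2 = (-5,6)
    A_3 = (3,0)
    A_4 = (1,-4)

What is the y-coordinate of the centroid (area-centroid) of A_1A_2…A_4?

Apply the surveyor's formula. First the cross-terms c_i = x_i·y_{i+1} − x_{i+1}·y_i:
  -36, -18, -12, -24  ⇒  2A = -90, A = -45.
Then Σ (y_i + y_{i+1})·c_i = -180, so ȳ = -180 / (6·(-45)) = 2/3.

2/3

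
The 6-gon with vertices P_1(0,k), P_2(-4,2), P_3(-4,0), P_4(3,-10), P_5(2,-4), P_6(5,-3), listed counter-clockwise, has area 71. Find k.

Write out the shoelace sum; only the two edges meeting at P_1 involve k:
2·Area = [(5·k − 0·(-3)) + (0·2 − (-4)·k)] + 70
       = 9·k + 70 = 142
⇒ k = 8.

8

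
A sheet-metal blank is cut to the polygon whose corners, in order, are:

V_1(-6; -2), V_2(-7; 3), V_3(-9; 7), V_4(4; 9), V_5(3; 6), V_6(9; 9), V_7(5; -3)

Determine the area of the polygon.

Apply the surveyor's formula: 2A = Σ (x_i·y_{i+1} − x_{i+1}·y_i), indices taken mod 7.
V_1→V_2: (-6)(3) − (-7)(-2) = -32
V_2→V_3: (-7)(7) − (-9)(3) = -22
V_3→V_4: (-9)(9) − (4)(7) = -109
V_4→V_5: (4)(6) − (3)(9) = -3
V_5→V_6: (3)(9) − (9)(6) = -27
V_6→V_7: (9)(-3) − (5)(9) = -72
V_7→V_1: (5)(-2) − (-6)(-3) = -28
Σ = -293
Area = |Σ|/2 = 146.5.

146.5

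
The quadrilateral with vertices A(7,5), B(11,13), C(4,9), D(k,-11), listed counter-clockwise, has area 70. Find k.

-6

Write out the shoelace sum; only the two edges meeting at D involve k:
2·Area = [(4·(-11) − k·9) + (k·5 − 7·(-11))] + 83
       = -4·k + 116 = 140
⇒ k = -6.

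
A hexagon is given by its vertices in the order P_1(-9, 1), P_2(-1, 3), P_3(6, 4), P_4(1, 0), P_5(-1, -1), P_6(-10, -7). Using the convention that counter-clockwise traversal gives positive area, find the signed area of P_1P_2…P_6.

Apply the shoelace formula: 2A = Σ (x_i·y_{i+1} − x_{i+1}·y_i), indices taken mod 6.
Σ = (-26) + (-22) + (-4) + (-1) + (-3) + (-73) = -129
Signed area = Σ/2 = -64.5 (negative ⇒ clockwise traversal).

-64.5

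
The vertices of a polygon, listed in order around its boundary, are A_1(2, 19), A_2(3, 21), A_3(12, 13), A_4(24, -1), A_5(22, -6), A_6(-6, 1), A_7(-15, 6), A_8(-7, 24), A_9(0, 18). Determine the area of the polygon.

Apply the surveyor's formula: 2A = Σ (x_i·y_{i+1} − x_{i+1}·y_i), indices taken mod 9.
Cross-terms: -15, -213, -324, -122, -14, -21, -318, -126, -36  ⇒  Σ = -1189
Area = |Σ|/2 = 594.5.

594.5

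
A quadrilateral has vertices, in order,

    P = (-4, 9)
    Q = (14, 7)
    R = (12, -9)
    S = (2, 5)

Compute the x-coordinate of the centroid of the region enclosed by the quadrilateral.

748/93

Apply the shoelace formula. First the cross-terms c_i = x_i·y_{i+1} − x_{i+1}·y_i:
  -154, -210, 78, 38  ⇒  2A = -248, A = -124.
Then Σ (x_i + x_{i+1})·c_i = -5984, so x̄ = -5984 / (6·(-124)) = 748/93.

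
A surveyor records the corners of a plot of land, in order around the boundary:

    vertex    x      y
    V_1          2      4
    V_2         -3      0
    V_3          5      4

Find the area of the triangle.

Apply Gauss's area formula: 2A = Σ (x_i·y_{i+1} − x_{i+1}·y_i), indices taken mod 3.
Σ = (12) + (-12) + (12) = 12
Area = |Σ|/2 = 6.

6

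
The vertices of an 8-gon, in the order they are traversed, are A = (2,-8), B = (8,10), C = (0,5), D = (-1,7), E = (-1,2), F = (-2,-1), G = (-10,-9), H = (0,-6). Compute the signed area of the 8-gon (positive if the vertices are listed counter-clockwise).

109.5

Apply the surveyor's formula: 2A = Σ (x_i·y_{i+1} − x_{i+1}·y_i), indices taken mod 8.
Σ = (84) + (40) + (5) + (5) + (5) + (8) + (60) + (12) = 219
Signed area = Σ/2 = 109.5 (positive ⇒ counter-clockwise traversal).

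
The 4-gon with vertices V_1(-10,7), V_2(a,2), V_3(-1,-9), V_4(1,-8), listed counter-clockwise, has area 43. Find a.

Write out the shoelace sum; only the two edges meeting at V_2 involve a:
2·Area = [((-10)·2 − a·7) + (a·(-9) − (-1)·2)] + -56
       = -16·a + -74 = 86
⇒ a = -10.

-10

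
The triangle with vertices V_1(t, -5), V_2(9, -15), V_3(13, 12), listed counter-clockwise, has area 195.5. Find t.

The doubled signed area Σ (x_i y_{i+1} − x_{i+1} y_i) is linear in t.
With t=0 it equals 283; the coefficient of t is -27 (from the two edges through V_1).
So -27·t + 283 = 2·195.5 = 391 ⇒ t = -4.

-4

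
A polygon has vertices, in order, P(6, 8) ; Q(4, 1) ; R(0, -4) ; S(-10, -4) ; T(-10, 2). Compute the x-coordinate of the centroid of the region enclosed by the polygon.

-274/117

Apply the surveyor's formula. First the cross-terms c_i = x_i·y_{i+1} − x_{i+1}·y_i:
  -26, -16, -40, -60, -92  ⇒  2A = -234, A = -117.
Then Σ (x_i + x_{i+1})·c_i = 1644, so x̄ = 1644 / (6·(-117)) = -274/117.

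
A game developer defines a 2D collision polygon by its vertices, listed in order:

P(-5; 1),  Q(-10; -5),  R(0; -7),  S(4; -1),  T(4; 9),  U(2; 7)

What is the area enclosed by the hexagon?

110

P→Q: (-5)(-5) − (-10)(1) = 35
Q→R: (-10)(-7) − (0)(-5) = 70
R→S: (0)(-1) − (4)(-7) = 28
S→T: (4)(9) − (4)(-1) = 40
T→U: (4)(7) − (2)(9) = 10
U→P: (2)(1) − (-5)(7) = 37
Σ = 220
Area = |Σ|/2 = 110.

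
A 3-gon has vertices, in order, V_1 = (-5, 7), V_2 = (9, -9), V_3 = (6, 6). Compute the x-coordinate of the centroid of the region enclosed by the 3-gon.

Apply the shoelace formula. First the cross-terms c_i = x_i·y_{i+1} − x_{i+1}·y_i:
  -18, 108, 72  ⇒  2A = 162, A = 81.
Then Σ (x_i + x_{i+1})·c_i = 1620, so x̄ = 1620 / (6·81) = 10/3.

10/3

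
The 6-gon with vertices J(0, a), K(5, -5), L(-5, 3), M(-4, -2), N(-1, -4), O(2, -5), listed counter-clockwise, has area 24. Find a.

-3

Write out the shoelace sum; only the two edges meeting at J involve a:
2·Area = [(2·a − 0·(-5)) + (0·(-5) − 5·a)] + 39
       = -3·a + 39 = 48
⇒ a = -3.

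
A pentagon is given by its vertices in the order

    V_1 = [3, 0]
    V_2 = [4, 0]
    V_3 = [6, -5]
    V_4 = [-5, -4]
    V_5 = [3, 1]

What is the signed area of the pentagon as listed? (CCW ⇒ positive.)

-32.5

Apply Gauss's area formula: 2A = Σ (x_i·y_{i+1} − x_{i+1}·y_i), indices taken mod 5.
Cross-terms: 0, -20, -49, 7, -3  ⇒  Σ = -65
Signed area = Σ/2 = -32.5 (negative ⇒ clockwise traversal).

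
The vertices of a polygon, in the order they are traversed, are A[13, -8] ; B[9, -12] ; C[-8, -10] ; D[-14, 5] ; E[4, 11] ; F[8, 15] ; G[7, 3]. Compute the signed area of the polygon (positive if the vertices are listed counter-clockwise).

Apply Gauss's area formula: 2A = Σ (x_i·y_{i+1} − x_{i+1}·y_i), indices taken mod 7.
A→B: (13)(-12) − (9)(-8) = -84
B→C: (9)(-10) − (-8)(-12) = -186
C→D: (-8)(5) − (-14)(-10) = -180
D→E: (-14)(11) − (4)(5) = -174
E→F: (4)(15) − (8)(11) = -28
F→G: (8)(3) − (7)(15) = -81
G→A: (7)(-8) − (13)(3) = -95
Σ = -828
Signed area = Σ/2 = -414 (negative ⇒ clockwise traversal).

-414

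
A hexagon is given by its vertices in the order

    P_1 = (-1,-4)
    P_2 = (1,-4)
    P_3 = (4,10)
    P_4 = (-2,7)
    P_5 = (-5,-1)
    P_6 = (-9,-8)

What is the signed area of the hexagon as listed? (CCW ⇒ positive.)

89

Apply Gauss's area formula: 2A = Σ (x_i·y_{i+1} − x_{i+1}·y_i), indices taken mod 6.
Cross-terms: 8, 26, 48, 37, 31, 28  ⇒  Σ = 178
Signed area = Σ/2 = 89 (positive ⇒ counter-clockwise traversal).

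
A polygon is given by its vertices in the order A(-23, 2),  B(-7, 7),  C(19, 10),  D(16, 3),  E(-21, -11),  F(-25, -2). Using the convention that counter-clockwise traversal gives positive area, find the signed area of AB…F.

Σ = (-147) + (-203) + (-103) + (-113) + (-233) + (-96) = -895
Signed area = Σ/2 = -447.5 (negative ⇒ clockwise traversal).

-447.5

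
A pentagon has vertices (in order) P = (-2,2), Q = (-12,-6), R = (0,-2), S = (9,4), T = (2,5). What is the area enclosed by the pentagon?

P→Q: (-2)(-6) − (-12)(2) = 36
Q→R: (-12)(-2) − (0)(-6) = 24
R→S: (0)(4) − (9)(-2) = 18
S→T: (9)(5) − (2)(4) = 37
T→P: (2)(2) − (-2)(5) = 14
Σ = 129
Area = |Σ|/2 = 64.5.

64.5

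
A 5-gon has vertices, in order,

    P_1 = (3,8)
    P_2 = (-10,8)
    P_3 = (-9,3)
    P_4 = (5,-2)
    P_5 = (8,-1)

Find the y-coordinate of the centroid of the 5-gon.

855/227

Apply Gauss's area formula. First the cross-terms c_i = x_i·y_{i+1} − x_{i+1}·y_i:
  104, 42, 3, 11, 67  ⇒  2A = 227, A = 113.5.
Then Σ (y_i + y_{i+1})·c_i = 2565, so ȳ = 2565 / (6·113.5) = 855/227.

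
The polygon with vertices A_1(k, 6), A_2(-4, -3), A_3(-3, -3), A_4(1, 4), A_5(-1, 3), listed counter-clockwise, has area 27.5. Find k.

-6

Write out the shoelace sum; only the two edges meeting at A_1 involve k:
2·Area = [((-1)·6 − k·3) + (k·(-3) − (-4)·6)] + 1
       = -6·k + 19 = 55
⇒ k = -6.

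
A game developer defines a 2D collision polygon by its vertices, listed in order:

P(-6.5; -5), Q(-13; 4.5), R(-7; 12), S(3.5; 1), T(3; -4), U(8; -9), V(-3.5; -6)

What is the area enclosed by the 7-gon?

190.375

Apply the shoelace (surveyor's) formula: 2A = Σ (x_i·y_{i+1} − x_{i+1}·y_i), indices taken mod 7.
Cross-terms: -94.25, -124.5, -49, -17, 5, -79.5, -21.5  ⇒  Σ = -380.75
Area = |Σ|/2 = 190.375.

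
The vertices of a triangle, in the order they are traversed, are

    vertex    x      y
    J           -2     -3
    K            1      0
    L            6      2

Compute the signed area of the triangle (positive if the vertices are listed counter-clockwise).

Apply Gauss's area formula: 2A = Σ (x_i·y_{i+1} − x_{i+1}·y_i), indices taken mod 3.
Σ = (3) + (2) + (-14) = -9
Signed area = Σ/2 = -4.5 (negative ⇒ clockwise traversal).

-4.5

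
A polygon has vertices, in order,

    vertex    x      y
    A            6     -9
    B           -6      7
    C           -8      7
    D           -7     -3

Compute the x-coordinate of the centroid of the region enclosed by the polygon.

Apply Gauss's area formula. First the cross-terms c_i = x_i·y_{i+1} − x_{i+1}·y_i:
  -12, 14, 73, 81  ⇒  2A = 156, A = 78.
Then Σ (x_i + x_{i+1})·c_i = -1372, so x̄ = -1372 / (6·78) = -343/117.

-343/117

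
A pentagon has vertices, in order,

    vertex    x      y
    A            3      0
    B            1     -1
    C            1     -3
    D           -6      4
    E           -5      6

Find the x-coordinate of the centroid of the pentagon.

Apply the surveyor's formula. First the cross-terms c_i = x_i·y_{i+1} − x_{i+1}·y_i:
  -3, -2, -14, -16, -18  ⇒  2A = -53, A = -26.5.
Then Σ (x_i + x_{i+1})·c_i = 266, so x̄ = 266 / (6·(-26.5)) = -266/159.

-266/159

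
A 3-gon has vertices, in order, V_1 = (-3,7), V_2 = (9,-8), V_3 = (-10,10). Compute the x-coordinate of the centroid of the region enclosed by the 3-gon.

-4/3

Apply the shoelace formula. First the cross-terms c_i = x_i·y_{i+1} − x_{i+1}·y_i:
  -39, 10, -40  ⇒  2A = -69, A = -34.5.
Then Σ (x_i + x_{i+1})·c_i = 276, so x̄ = 276 / (6·(-34.5)) = -4/3.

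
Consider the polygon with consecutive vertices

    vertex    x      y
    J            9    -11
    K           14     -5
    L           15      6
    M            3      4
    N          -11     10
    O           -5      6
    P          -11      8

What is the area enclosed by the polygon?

Apply the shoelace formula: 2A = Σ (x_i·y_{i+1} − x_{i+1}·y_i), indices taken mod 7.
Σ = (109) + (159) + (42) + (74) + (-16) + (26) + (49) = 443
Area = |Σ|/2 = 221.5.

221.5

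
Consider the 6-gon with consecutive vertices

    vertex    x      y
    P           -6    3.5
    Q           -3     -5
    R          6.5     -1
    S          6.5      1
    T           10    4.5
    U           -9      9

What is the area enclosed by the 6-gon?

130.625

Apply the surveyor's formula: 2A = Σ (x_i·y_{i+1} − x_{i+1}·y_i), indices taken mod 6.
Σ = (40.5) + (35.5) + (13) + (19.25) + (130.5) + (22.5) = 261.25
Area = |Σ|/2 = 130.625.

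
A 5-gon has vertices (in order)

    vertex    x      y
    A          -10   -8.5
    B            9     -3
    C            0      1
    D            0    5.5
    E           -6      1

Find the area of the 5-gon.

104.75

Apply the surveyor's formula: 2A = Σ (x_i·y_{i+1} − x_{i+1}·y_i), indices taken mod 5.
Σ = (106.5) + (9) + (0) + (33) + (61) = 209.5
Area = |Σ|/2 = 104.75.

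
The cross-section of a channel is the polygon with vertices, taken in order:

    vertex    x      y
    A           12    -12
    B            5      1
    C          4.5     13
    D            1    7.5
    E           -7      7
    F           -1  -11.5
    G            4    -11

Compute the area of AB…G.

A→B: (12)(1) − (5)(-12) = 72
B→C: (5)(13) − (4.5)(1) = 60.5
C→D: (4.5)(7.5) − (1)(13) = 20.75
D→E: (1)(7) − (-7)(7.5) = 59.5
E→F: (-7)(-11.5) − (-1)(7) = 87.5
F→G: (-1)(-11) − (4)(-11.5) = 57
G→A: (4)(-12) − (12)(-11) = 84
Σ = 441.25
Area = |Σ|/2 = 220.625.

220.625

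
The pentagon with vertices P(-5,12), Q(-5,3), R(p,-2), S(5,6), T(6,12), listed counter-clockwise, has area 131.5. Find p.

14

Write out the shoelace sum; only the two edges meeting at R involve p:
2·Area = [((-5)·(-2) − p·3) + (p·6 − 5·(-2))] + 201
       = 3·p + 221 = 263
⇒ p = 14.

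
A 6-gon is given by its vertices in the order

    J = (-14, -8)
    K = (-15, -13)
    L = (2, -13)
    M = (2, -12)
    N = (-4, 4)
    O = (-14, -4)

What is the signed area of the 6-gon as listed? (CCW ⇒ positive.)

186.5

Σ = (62) + (221) + (2) + (-40) + (72) + (56) = 373
Signed area = Σ/2 = 186.5 (positive ⇒ counter-clockwise traversal).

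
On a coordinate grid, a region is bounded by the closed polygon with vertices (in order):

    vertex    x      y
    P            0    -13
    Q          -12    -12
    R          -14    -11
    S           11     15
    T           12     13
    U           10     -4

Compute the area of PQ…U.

Apply the shoelace (surveyor's) formula: 2A = Σ (x_i·y_{i+1} − x_{i+1}·y_i), indices taken mod 6.
Σ = (-156) + (-36) + (-89) + (-37) + (-178) + (-130) = -626
Area = |Σ|/2 = 313.

313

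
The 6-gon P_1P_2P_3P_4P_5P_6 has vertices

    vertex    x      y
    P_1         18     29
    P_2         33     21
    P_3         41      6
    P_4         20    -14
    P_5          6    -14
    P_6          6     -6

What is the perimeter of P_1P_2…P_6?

122

|P_1P_2| = √((15)² + (-8)²) = √289 = 17
|P_2P_3| = √((8)² + (-15)²) = √289 = 17
|P_3P_4| = √((-21)² + (-20)²) = √841 = 29
|P_4P_5| = √((-14)² + (0)²) = √196 = 14
|P_5P_6| = √((0)² + (8)²) = √64 = 8
|P_6P_1| = √((12)² + (35)²) = √1369 = 37
Perimeter = 17 + 17 + 29 + 14 + 8 + 37 = 122.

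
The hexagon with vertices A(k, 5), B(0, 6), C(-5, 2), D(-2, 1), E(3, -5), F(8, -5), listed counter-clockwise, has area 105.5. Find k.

10

Write out the shoelace sum; only the two edges meeting at A involve k:
2·Area = [(8·5 − k·(-5)) + (k·6 − 0·5)] + 61
       = 11·k + 101 = 211
⇒ k = 10.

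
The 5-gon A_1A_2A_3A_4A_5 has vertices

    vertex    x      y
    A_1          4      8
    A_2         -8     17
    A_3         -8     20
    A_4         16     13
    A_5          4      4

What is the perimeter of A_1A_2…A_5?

|A_1A_2| = √((-12)² + (9)²) = √225 = 15
|A_2A_3| = √((0)² + (3)²) = √9 = 3
|A_3A_4| = √((24)² + (-7)²) = √625 = 25
|A_4A_5| = √((-12)² + (-9)²) = √225 = 15
|A_5A_1| = √((0)² + (4)²) = √16 = 4
Perimeter = 15 + 3 + 25 + 15 + 4 = 62.

62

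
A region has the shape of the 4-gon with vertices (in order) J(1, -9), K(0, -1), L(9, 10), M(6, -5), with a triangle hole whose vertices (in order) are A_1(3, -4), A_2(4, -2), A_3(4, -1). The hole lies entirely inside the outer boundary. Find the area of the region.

72.5

Outer boundary:
Apply the shoelace formula: 2A = Σ (x_i·y_{i+1} − x_{i+1}·y_i), indices taken mod 4.
J→K: (1)(-1) − (0)(-9) = -1
K→L: (0)(10) − (9)(-1) = 9
L→M: (9)(-5) − (6)(10) = -105
M→J: (6)(-9) − (1)(-5) = -49
Σ = -146
Area = |Σ|/2 = 73.
Hole:
Cross-terms: 10, 4, -13  ⇒  Σ = 1
Area = |Σ|/2 = 0.5.
Net area = 73 − 0.5 = 72.5.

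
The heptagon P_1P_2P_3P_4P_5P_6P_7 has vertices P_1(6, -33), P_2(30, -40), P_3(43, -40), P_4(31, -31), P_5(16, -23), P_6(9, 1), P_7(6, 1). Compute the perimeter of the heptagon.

132

|P_1P_2| = √((24)² + (-7)²) = √625 = 25
|P_2P_3| = √((13)² + (0)²) = √169 = 13
|P_3P_4| = √((-12)² + (9)²) = √225 = 15
|P_4P_5| = √((-15)² + (8)²) = √289 = 17
|P_5P_6| = √((-7)² + (24)²) = √625 = 25
|P_6P_7| = √((-3)² + (0)²) = √9 = 3
|P_7P_1| = √((0)² + (-34)²) = √1156 = 34
Perimeter = 25 + 13 + 15 + 17 + 25 + 3 + 34 = 132.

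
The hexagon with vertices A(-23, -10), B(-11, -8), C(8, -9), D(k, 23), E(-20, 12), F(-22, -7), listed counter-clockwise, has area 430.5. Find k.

-23

The doubled signed area Σ (x_i y_{i+1} − x_{i+1} y_i) is linear in k.
With k=0 it equals 1344; the coefficient of k is 21 (from the two edges through D).
So 21·k + 1344 = 2·430.5 = 861 ⇒ k = -23.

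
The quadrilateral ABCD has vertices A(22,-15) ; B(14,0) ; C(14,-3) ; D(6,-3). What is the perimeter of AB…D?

|AB| = √((-8)² + (15)²) = √289 = 17
|BC| = √((0)² + (-3)²) = √9 = 3
|CD| = √((-8)² + (0)²) = √64 = 8
|DA| = √((16)² + (-12)²) = √400 = 20
Perimeter = 17 + 3 + 8 + 20 = 48.

48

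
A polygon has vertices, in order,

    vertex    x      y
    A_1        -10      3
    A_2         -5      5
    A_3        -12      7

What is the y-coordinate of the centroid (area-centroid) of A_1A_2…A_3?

Apply Gauss's area formula. First the cross-terms c_i = x_i·y_{i+1} − x_{i+1}·y_i:
  -35, 25, 34  ⇒  2A = 24, A = 12.
Then Σ (y_i + y_{i+1})·c_i = 360, so ȳ = 360 / (6·12) = 5.

5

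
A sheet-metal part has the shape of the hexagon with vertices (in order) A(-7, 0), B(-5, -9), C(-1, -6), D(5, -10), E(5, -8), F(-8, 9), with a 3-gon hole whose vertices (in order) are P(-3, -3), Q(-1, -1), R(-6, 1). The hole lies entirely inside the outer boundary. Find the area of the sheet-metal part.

Outer boundary:
Apply the surveyor's formula: 2A = Σ (x_i·y_{i+1} − x_{i+1}·y_i), indices taken mod 6.
A→B: (-7)(-9) − (-5)(0) = 63
B→C: (-5)(-6) − (-1)(-9) = 21
C→D: (-1)(-10) − (5)(-6) = 40
D→E: (5)(-8) − (5)(-10) = 10
E→F: (5)(9) − (-8)(-8) = -19
F→A: (-8)(0) − (-7)(9) = 63
Σ = 178
Area = |Σ|/2 = 89.
Hole:
P→Q: (-3)(-1) − (-1)(-3) = 0
Q→R: (-1)(1) − (-6)(-1) = -7
R→P: (-6)(-3) − (-3)(1) = 21
Σ = 14
Area = |Σ|/2 = 7.
Net area = 89 − 7 = 82.

82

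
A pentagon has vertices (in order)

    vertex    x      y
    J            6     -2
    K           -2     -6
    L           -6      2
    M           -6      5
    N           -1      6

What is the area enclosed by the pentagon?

81.5

Cross-terms: -40, -40, -18, -31, -34  ⇒  Σ = -163
Area = |Σ|/2 = 81.5.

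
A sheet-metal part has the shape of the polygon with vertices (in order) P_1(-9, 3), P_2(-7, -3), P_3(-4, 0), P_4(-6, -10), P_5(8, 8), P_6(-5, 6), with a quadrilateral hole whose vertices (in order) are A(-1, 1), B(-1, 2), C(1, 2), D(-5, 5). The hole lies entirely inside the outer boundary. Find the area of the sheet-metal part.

Outer boundary:
Apply the shoelace (surveyor's) formula: 2A = Σ (x_i·y_{i+1} − x_{i+1}·y_i), indices taken mod 6.
Σ = (48) + (-12) + (40) + (32) + (88) + (39) = 235
Area = |Σ|/2 = 117.5.
Hole:
Apply Gauss's area formula: 2A = Σ (x_i·y_{i+1} − x_{i+1}·y_i), indices taken mod 4.
Cross-terms: -1, -4, 15, 0  ⇒  Σ = 10
Area = |Σ|/2 = 5.
Net area = 117.5 − 5 = 112.5.

112.5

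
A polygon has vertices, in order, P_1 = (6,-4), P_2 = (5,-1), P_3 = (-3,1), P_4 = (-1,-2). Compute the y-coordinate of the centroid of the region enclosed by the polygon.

Apply the shoelace formula. First the cross-terms c_i = x_i·y_{i+1} − x_{i+1}·y_i:
  14, 2, 7, 16  ⇒  2A = 39, A = 19.5.
Then Σ (y_i + y_{i+1})·c_i = -173, so ȳ = -173 / (6·19.5) = -173/117.

-173/117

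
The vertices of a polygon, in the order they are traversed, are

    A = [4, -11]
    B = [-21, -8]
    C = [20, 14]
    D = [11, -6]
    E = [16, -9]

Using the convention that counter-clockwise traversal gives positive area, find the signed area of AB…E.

-407

Apply the shoelace (surveyor's) formula: 2A = Σ (x_i·y_{i+1} − x_{i+1}·y_i), indices taken mod 5.
Cross-terms: -263, -134, -274, -3, -140  ⇒  Σ = -814
Signed area = Σ/2 = -407 (negative ⇒ clockwise traversal).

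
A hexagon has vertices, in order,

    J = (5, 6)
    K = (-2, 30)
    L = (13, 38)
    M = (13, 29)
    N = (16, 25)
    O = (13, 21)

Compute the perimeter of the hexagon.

|JK| = √((-7)² + (24)²) = √625 = 25
|KL| = √((15)² + (8)²) = √289 = 17
|LM| = √((0)² + (-9)²) = √81 = 9
|MN| = √((3)² + (-4)²) = √25 = 5
|NO| = √((-3)² + (-4)²) = √25 = 5
|OJ| = √((-8)² + (-15)²) = √289 = 17
Perimeter = 25 + 17 + 9 + 5 + 5 + 17 = 78.

78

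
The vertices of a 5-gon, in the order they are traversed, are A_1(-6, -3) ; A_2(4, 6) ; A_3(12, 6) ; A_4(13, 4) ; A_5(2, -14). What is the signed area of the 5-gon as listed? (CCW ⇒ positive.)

Apply the shoelace (surveyor's) formula: 2A = Σ (x_i·y_{i+1} − x_{i+1}·y_i), indices taken mod 5.
Σ = (-24) + (-48) + (-30) + (-190) + (-90) = -382
Signed area = Σ/2 = -191 (negative ⇒ clockwise traversal).

-191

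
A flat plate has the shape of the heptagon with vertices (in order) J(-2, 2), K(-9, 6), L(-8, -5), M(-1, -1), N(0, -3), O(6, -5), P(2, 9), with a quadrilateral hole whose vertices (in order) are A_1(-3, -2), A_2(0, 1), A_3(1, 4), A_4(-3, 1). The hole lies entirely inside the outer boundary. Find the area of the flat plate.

95.5

Outer boundary:
Apply Gauss's area formula: 2A = Σ (x_i·y_{i+1} − x_{i+1}·y_i), indices taken mod 7.
J→K: (-2)(6) − (-9)(2) = 6
K→L: (-9)(-5) − (-8)(6) = 93
L→M: (-8)(-1) − (-1)(-5) = 3
M→N: (-1)(-3) − (0)(-1) = 3
N→O: (0)(-5) − (6)(-3) = 18
O→P: (6)(9) − (2)(-5) = 64
P→J: (2)(2) − (-2)(9) = 22
Σ = 209
Area = |Σ|/2 = 104.5.
Hole:
Apply the shoelace formula: 2A = Σ (x_i·y_{i+1} − x_{i+1}·y_i), indices taken mod 4.
Σ = (-3) + (-1) + (13) + (9) = 18
Area = |Σ|/2 = 9.
Net area = 104.5 − 9 = 95.5.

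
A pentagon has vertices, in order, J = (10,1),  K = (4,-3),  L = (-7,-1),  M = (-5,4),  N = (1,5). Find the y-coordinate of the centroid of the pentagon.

Apply Gauss's area formula. First the cross-terms c_i = x_i·y_{i+1} − x_{i+1}·y_i:
  -34, -25, -33, -29, -49  ⇒  2A = -170, A = -85.
Then Σ (y_i + y_{i+1})·c_i = -486, so ȳ = -486 / (6·(-85)) = 81/85.

81/85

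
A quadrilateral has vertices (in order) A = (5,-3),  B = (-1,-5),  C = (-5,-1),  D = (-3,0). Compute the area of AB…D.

Apply the surveyor's formula: 2A = Σ (x_i·y_{i+1} − x_{i+1}·y_i), indices taken mod 4.
Σ = (-28) + (-24) + (-3) + (9) = -46
Area = |Σ|/2 = 23.

23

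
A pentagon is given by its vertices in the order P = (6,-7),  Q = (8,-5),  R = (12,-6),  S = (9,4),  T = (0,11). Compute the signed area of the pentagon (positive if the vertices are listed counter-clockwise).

86.5

Apply the shoelace (surveyor's) formula: 2A = Σ (x_i·y_{i+1} − x_{i+1}·y_i), indices taken mod 5.
Σ = (26) + (12) + (102) + (99) + (-66) = 173
Signed area = Σ/2 = 86.5 (positive ⇒ counter-clockwise traversal).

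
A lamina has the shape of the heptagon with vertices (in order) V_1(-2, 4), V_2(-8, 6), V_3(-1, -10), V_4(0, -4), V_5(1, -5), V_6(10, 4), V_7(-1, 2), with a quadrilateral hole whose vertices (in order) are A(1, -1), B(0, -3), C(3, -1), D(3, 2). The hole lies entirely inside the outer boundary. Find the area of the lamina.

Outer boundary:
Apply the surveyor's formula: 2A = Σ (x_i·y_{i+1} − x_{i+1}·y_i), indices taken mod 7.
Σ = (20) + (86) + (4) + (4) + (54) + (24) + (0) = 192
Area = |Σ|/2 = 96.
Hole:
Σ = (-3) + (9) + (9) + (-5) = 10
Area = |Σ|/2 = 5.
Net area = 96 − 5 = 91.

91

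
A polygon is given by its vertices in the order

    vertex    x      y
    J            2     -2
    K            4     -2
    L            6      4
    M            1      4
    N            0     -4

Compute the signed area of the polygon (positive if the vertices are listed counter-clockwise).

28

Σ = (4) + (28) + (20) + (-4) + (8) = 56
Signed area = Σ/2 = 28 (positive ⇒ counter-clockwise traversal).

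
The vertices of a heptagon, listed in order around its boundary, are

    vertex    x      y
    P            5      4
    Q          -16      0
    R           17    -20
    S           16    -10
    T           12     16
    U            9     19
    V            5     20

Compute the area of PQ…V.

Apply the surveyor's formula: 2A = Σ (x_i·y_{i+1} − x_{i+1}·y_i), indices taken mod 7.
Σ = (64) + (320) + (150) + (376) + (84) + (85) + (-80) = 999
Area = |Σ|/2 = 499.5.

499.5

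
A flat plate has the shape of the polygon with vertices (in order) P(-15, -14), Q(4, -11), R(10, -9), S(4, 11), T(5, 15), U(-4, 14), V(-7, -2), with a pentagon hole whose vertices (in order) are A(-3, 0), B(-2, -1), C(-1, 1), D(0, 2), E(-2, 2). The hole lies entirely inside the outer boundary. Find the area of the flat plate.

371

Outer boundary:
Σ = (221) + (74) + (146) + (5) + (130) + (106) + (68) = 750
Area = |Σ|/2 = 375.
Hole:
Apply the shoelace (surveyor's) formula: 2A = Σ (x_i·y_{i+1} − x_{i+1}·y_i), indices taken mod 5.
Cross-terms: 3, -3, -2, 4, 6  ⇒  Σ = 8
Area = |Σ|/2 = 4.
Net area = 375 − 4 = 371.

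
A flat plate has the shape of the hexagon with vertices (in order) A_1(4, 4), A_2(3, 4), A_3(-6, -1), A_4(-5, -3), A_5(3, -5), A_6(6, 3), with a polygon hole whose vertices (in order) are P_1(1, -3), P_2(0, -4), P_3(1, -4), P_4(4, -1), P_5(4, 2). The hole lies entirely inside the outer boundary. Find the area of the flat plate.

55

Outer boundary:
Apply the surveyor's formula: 2A = Σ (x_i·y_{i+1} − x_{i+1}·y_i), indices taken mod 6.
A_1→A_2: (4)(4) − (3)(4) = 4
A_2→A_3: (3)(-1) − (-6)(4) = 21
A_3→A_4: (-6)(-3) − (-5)(-1) = 13
A_4→A_5: (-5)(-5) − (3)(-3) = 34
A_5→A_6: (3)(3) − (6)(-5) = 39
A_6→A_1: (6)(4) − (4)(3) = 12
Σ = 123
Area = |Σ|/2 = 61.5.
Hole:
P_1→P_2: (1)(-4) − (0)(-3) = -4
P_2→P_3: (0)(-4) − (1)(-4) = 4
P_3→P_4: (1)(-1) − (4)(-4) = 15
P_4→P_5: (4)(2) − (4)(-1) = 12
P_5→P_1: (4)(-3) − (1)(2) = -14
Σ = 13
Area = |Σ|/2 = 6.5.
Net area = 61.5 − 6.5 = 55.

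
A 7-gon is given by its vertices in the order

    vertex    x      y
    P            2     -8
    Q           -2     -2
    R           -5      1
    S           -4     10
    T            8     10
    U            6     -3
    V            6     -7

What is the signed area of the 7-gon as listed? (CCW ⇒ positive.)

-170

Apply the shoelace formula: 2A = Σ (x_i·y_{i+1} − x_{i+1}·y_i), indices taken mod 7.
Σ = (-20) + (-12) + (-46) + (-120) + (-84) + (-24) + (-34) = -340
Signed area = Σ/2 = -170 (negative ⇒ clockwise traversal).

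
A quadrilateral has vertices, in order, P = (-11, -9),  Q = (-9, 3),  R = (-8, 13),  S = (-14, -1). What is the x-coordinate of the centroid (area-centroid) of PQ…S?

-1597/147

Apply Gauss's area formula. First the cross-terms c_i = x_i·y_{i+1} − x_{i+1}·y_i:
  -114, -93, 190, 115  ⇒  2A = 98, A = 49.
Then Σ (x_i + x_{i+1})·c_i = -3194, so x̄ = -3194 / (6·49) = -1597/147.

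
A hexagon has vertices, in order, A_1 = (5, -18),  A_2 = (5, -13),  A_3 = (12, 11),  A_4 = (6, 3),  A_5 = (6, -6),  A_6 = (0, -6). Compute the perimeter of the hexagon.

|A_1A_2| = √((0)² + (5)²) = √25 = 5
|A_2A_3| = √((7)² + (24)²) = √625 = 25
|A_3A_4| = √((-6)² + (-8)²) = √100 = 10
|A_4A_5| = √((0)² + (-9)²) = √81 = 9
|A_5A_6| = √((-6)² + (0)²) = √36 = 6
|A_6A_1| = √((5)² + (-12)²) = √169 = 13
Perimeter = 5 + 25 + 10 + 9 + 6 + 13 = 68.

68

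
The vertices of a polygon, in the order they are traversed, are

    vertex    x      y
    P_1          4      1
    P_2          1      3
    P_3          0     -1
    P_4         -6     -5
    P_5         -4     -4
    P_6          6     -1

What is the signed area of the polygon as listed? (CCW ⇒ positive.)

Σ = (11) + (-1) + (-6) + (4) + (28) + (10) = 46
Signed area = Σ/2 = 23 (positive ⇒ counter-clockwise traversal).

23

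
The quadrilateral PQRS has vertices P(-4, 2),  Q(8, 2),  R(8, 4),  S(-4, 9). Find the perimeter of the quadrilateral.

34

|PQ| = √((12)² + (0)²) = √144 = 12
|QR| = √((0)² + (2)²) = √4 = 2
|RS| = √((-12)² + (5)²) = √169 = 13
|SP| = √((0)² + (-7)²) = √49 = 7
Perimeter = 12 + 2 + 13 + 7 = 34.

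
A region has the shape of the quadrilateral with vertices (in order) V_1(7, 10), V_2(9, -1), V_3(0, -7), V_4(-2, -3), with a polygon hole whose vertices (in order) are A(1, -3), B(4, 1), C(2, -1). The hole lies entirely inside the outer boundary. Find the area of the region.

85.5

Outer boundary:
Σ = (-97) + (-63) + (-14) + (1) = -173
Area = |Σ|/2 = 86.5.
Hole:
Apply Gauss's area formula: 2A = Σ (x_i·y_{i+1} − x_{i+1}·y_i), indices taken mod 3.
Cross-terms: 13, -6, -5  ⇒  Σ = 2
Area = |Σ|/2 = 1.
Net area = 86.5 − 1 = 85.5.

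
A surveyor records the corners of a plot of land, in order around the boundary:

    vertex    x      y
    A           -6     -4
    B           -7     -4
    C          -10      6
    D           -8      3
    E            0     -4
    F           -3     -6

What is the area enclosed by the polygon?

A→B: (-6)(-4) − (-7)(-4) = -4
B→C: (-7)(6) − (-10)(-4) = -82
C→D: (-10)(3) − (-8)(6) = 18
D→E: (-8)(-4) − (0)(3) = 32
E→F: (0)(-6) − (-3)(-4) = -12
F→A: (-3)(-4) − (-6)(-6) = -24
Σ = -72
Area = |Σ|/2 = 36.

36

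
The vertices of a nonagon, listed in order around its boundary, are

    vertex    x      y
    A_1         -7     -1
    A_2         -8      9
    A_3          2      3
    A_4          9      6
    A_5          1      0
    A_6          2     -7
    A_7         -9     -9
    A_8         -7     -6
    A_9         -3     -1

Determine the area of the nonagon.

Apply the shoelace formula: 2A = Σ (x_i·y_{i+1} − x_{i+1}·y_i), indices taken mod 9.
Σ = (-71) + (-42) + (-15) + (-6) + (-7) + (-81) + (-9) + (-11) + (-4) = -246
Area = |Σ|/2 = 123.

123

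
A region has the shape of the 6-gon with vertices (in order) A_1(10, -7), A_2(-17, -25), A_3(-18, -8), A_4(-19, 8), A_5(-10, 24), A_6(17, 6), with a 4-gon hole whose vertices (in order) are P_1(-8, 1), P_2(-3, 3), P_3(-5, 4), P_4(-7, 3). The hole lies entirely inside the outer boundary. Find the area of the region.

995

Outer boundary:
Apply the shoelace formula: 2A = Σ (x_i·y_{i+1} − x_{i+1}·y_i), indices taken mod 6.
Σ = (-369) + (-314) + (-296) + (-376) + (-468) + (-179) = -2002
Area = |Σ|/2 = 1001.
Hole:
Apply the shoelace (surveyor's) formula: 2A = Σ (x_i·y_{i+1} − x_{i+1}·y_i), indices taken mod 4.
Σ = (-21) + (3) + (13) + (17) = 12
Area = |Σ|/2 = 6.
Net area = 1001 − 6 = 995.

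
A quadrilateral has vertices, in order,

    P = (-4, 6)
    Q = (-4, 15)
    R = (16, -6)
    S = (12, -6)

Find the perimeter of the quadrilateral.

|PQ| = √((0)² + (9)²) = √81 = 9
|QR| = √((20)² + (-21)²) = √841 = 29
|RS| = √((-4)² + (0)²) = √16 = 4
|SP| = √((-16)² + (12)²) = √400 = 20
Perimeter = 9 + 29 + 4 + 20 = 62.

62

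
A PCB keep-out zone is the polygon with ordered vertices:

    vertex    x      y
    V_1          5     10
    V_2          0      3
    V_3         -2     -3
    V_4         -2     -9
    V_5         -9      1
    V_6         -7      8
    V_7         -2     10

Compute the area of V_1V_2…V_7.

Apply the shoelace formula: 2A = Σ (x_i·y_{i+1} − x_{i+1}·y_i), indices taken mod 7.
V_1→V_2: (5)(3) − (0)(10) = 15
V_2→V_3: (0)(-3) − (-2)(3) = 6
V_3→V_4: (-2)(-9) − (-2)(-3) = 12
V_4→V_5: (-2)(1) − (-9)(-9) = -83
V_5→V_6: (-9)(8) − (-7)(1) = -65
V_6→V_7: (-7)(10) − (-2)(8) = -54
V_7→V_1: (-2)(10) − (5)(10) = -70
Σ = -239
Area = |Σ|/2 = 119.5.

119.5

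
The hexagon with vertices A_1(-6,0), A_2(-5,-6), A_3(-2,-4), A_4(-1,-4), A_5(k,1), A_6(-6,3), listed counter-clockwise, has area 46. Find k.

3

The doubled signed area Σ (x_i y_{i+1} − x_{i+1} y_i) is linear in k.
With k=0 it equals 71; the coefficient of k is 7 (from the two edges through A_5).
So 7·k + 71 = 2·46 = 92 ⇒ k = 3.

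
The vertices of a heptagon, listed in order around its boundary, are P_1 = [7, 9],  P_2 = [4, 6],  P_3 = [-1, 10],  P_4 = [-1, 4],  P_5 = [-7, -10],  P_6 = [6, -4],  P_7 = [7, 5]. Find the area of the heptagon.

Σ = (6) + (46) + (6) + (38) + (88) + (58) + (28) = 270
Area = |Σ|/2 = 135.

135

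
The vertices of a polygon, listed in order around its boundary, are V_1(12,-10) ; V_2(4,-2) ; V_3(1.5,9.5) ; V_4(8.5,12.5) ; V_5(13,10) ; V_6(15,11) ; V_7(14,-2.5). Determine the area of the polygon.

195.5

Cross-terms: 16, 41, -62, -77.5, -7, -191.5, -110  ⇒  Σ = -391
Area = |Σ|/2 = 195.5.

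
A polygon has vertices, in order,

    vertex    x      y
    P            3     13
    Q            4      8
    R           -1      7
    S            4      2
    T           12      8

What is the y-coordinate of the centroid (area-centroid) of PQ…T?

Apply the shoelace formula. First the cross-terms c_i = x_i·y_{i+1} − x_{i+1}·y_i:
  -28, 36, -30, 8, 132  ⇒  2A = 118, A = 59.
Then Σ (y_i + y_{i+1})·c_i = 2534, so ȳ = 2534 / (6·59) = 1267/177.

1267/177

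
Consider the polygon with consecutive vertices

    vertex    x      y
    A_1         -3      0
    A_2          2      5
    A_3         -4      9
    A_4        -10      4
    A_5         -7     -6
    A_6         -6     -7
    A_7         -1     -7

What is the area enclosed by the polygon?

Apply the shoelace formula: 2A = Σ (x_i·y_{i+1} − x_{i+1}·y_i), indices taken mod 7.
Σ = (-15) + (38) + (74) + (88) + (13) + (35) + (-21) = 212
Area = |Σ|/2 = 106.

106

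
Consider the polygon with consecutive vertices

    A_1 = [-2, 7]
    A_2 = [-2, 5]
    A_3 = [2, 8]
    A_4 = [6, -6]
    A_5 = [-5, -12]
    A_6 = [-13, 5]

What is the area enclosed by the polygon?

223

Apply the shoelace (surveyor's) formula: 2A = Σ (x_i·y_{i+1} − x_{i+1}·y_i), indices taken mod 6.
A_1→A_2: (-2)(5) − (-2)(7) = 4
A_2→A_3: (-2)(8) − (2)(5) = -26
A_3→A_4: (2)(-6) − (6)(8) = -60
A_4→A_5: (6)(-12) − (-5)(-6) = -102
A_5→A_6: (-5)(5) − (-13)(-12) = -181
A_6→A_1: (-13)(7) − (-2)(5) = -81
Σ = -446
Area = |Σ|/2 = 223.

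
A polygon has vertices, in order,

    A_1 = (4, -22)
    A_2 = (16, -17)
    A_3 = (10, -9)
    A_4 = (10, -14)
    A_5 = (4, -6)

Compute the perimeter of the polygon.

54

|A_1A_2| = √((12)² + (5)²) = √169 = 13
|A_2A_3| = √((-6)² + (8)²) = √100 = 10
|A_3A_4| = √((0)² + (-5)²) = √25 = 5
|A_4A_5| = √((-6)² + (8)²) = √100 = 10
|A_5A_1| = √((0)² + (-16)²) = √256 = 16
Perimeter = 13 + 10 + 5 + 10 + 16 = 54.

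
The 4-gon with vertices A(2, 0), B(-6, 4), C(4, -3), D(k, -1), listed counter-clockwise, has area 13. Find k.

6

Write out the shoelace sum; only the two edges meeting at D involve k:
2·Area = [(4·(-1) − k·(-3)) + (k·0 − 2·(-1))] + 10
       = 3·k + 8 = 26
⇒ k = 6.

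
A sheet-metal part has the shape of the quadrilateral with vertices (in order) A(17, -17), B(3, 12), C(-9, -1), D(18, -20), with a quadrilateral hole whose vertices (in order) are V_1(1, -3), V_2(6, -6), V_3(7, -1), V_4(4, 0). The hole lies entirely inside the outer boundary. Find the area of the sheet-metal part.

276

Outer boundary:
Apply the shoelace formula: 2A = Σ (x_i·y_{i+1} − x_{i+1}·y_i), indices taken mod 4.
Σ = (255) + (105) + (198) + (34) = 592
Area = |Σ|/2 = 296.
Hole:
Apply the shoelace (surveyor's) formula: 2A = Σ (x_i·y_{i+1} − x_{i+1}·y_i), indices taken mod 4.
Σ = (12) + (36) + (4) + (-12) = 40
Area = |Σ|/2 = 20.
Net area = 296 − 20 = 276.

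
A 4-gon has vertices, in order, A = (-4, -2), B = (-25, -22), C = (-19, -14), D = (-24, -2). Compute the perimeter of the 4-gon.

72

|AB| = √((-21)² + (-20)²) = √841 = 29
|BC| = √((6)² + (8)²) = √100 = 10
|CD| = √((-5)² + (12)²) = √169 = 13
|DA| = √((20)² + (0)²) = √400 = 20
Perimeter = 29 + 10 + 13 + 20 = 72.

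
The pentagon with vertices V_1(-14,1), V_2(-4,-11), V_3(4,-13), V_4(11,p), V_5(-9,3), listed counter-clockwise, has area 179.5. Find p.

The doubled signed area Σ (x_i y_{i+1} − x_{i+1} y_i) is linear in p.
With p=0 it equals 463; the coefficient of p is 13 (from the two edges through V_4).
So 13·p + 463 = 2·179.5 = 359 ⇒ p = -8.

-8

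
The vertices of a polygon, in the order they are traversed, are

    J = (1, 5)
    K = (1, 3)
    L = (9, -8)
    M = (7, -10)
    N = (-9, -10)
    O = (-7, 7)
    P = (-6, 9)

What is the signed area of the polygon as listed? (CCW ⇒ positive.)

-212

Apply Gauss's area formula: 2A = Σ (x_i·y_{i+1} − x_{i+1}·y_i), indices taken mod 7.
Cross-terms: -2, -35, -34, -160, -133, -21, -39  ⇒  Σ = -424
Signed area = Σ/2 = -212 (negative ⇒ clockwise traversal).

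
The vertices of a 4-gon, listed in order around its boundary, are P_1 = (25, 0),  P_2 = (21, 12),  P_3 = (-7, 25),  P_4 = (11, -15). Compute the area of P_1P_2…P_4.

Apply Gauss's area formula: 2A = Σ (x_i·y_{i+1} − x_{i+1}·y_i), indices taken mod 4.
Σ = (300) + (609) + (-170) + (375) = 1114
Area = |Σ|/2 = 557.

557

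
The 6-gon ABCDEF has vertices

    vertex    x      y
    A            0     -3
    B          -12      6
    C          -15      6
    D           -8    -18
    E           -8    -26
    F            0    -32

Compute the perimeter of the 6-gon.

|AB| = √((-12)² + (9)²) = √225 = 15
|BC| = √((-3)² + (0)²) = √9 = 3
|CD| = √((7)² + (-24)²) = √625 = 25
|DE| = √((0)² + (-8)²) = √64 = 8
|EF| = √((8)² + (-6)²) = √100 = 10
|FA| = √((0)² + (29)²) = √841 = 29
Perimeter = 15 + 3 + 25 + 8 + 10 + 29 = 90.

90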